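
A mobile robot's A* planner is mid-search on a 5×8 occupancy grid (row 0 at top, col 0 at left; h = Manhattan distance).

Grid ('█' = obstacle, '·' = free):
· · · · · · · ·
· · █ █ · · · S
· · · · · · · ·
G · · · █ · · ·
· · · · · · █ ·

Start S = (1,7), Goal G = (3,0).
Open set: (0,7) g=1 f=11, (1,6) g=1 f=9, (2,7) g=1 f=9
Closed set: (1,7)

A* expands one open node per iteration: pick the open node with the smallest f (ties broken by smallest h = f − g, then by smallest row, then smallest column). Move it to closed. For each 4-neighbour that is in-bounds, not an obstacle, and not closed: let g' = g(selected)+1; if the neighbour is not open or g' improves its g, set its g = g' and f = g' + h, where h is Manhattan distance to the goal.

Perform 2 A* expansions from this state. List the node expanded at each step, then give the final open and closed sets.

step 1: expand (1,6) (f=9, h=8) → closed; open now [(0,6) g=2 f=11, (0,7) g=1 f=11, (1,5) g=2 f=9, (2,6) g=2 f=9, (2,7) g=1 f=9]
step 2: expand (1,5) (f=9, h=7) → closed; open now [(0,5) g=3 f=11, (0,6) g=2 f=11, (0,7) g=1 f=11, (1,4) g=3 f=9, (2,5) g=3 f=9, (2,6) g=2 f=9, (2,7) g=1 f=9]

order=[(1,6) → (1,5)]; open=[(0,5) g=3 f=11, (0,6) g=2 f=11, (0,7) g=1 f=11, (1,4) g=3 f=9, (2,5) g=3 f=9, (2,6) g=2 f=9, (2,7) g=1 f=9]; closed=[(1,5), (1,6), (1,7)]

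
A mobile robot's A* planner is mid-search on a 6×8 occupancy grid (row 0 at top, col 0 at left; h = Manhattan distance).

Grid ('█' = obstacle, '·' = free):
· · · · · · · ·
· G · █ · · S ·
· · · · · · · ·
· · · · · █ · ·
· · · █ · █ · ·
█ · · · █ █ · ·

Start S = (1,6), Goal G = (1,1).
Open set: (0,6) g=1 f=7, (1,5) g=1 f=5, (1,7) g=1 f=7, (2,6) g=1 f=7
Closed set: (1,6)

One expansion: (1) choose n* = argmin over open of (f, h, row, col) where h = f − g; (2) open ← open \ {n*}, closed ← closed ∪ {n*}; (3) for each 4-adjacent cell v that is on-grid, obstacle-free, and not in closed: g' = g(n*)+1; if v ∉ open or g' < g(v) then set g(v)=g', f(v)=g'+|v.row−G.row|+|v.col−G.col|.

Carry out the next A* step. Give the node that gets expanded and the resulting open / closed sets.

expanded=(1,5); open=[(0,5) g=2 f=7, (0,6) g=1 f=7, (1,4) g=2 f=5, (1,7) g=1 f=7, (2,5) g=2 f=7, (2,6) g=1 f=7]; closed=[(1,5), (1,6)]

step 1: expand (1,5) (f=5, h=4) → closed; open now [(0,5) g=2 f=7, (0,6) g=1 f=7, (1,4) g=2 f=5, (1,7) g=1 f=7, (2,5) g=2 f=7, (2,6) g=1 f=7]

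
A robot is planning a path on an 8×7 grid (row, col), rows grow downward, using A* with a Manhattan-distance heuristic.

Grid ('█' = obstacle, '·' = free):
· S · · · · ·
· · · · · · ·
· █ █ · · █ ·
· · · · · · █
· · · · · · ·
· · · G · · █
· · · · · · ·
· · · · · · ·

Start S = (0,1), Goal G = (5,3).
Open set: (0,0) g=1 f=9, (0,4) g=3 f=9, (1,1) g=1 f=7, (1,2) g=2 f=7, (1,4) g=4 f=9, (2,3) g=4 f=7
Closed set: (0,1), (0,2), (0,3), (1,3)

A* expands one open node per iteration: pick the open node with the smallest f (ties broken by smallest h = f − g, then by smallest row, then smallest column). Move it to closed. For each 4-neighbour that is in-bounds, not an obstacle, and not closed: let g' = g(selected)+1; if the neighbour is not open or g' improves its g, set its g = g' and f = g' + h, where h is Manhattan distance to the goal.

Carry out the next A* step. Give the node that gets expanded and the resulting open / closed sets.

step 1: expand (2,3) (f=7, h=3) → closed; open now [(0,0) g=1 f=9, (0,4) g=3 f=9, (1,1) g=1 f=7, (1,2) g=2 f=7, (1,4) g=4 f=9, (2,4) g=5 f=9, (3,3) g=5 f=7]

expanded=(2,3); open=[(0,0) g=1 f=9, (0,4) g=3 f=9, (1,1) g=1 f=7, (1,2) g=2 f=7, (1,4) g=4 f=9, (2,4) g=5 f=9, (3,3) g=5 f=7]; closed=[(0,1), (0,2), (0,3), (1,3), (2,3)]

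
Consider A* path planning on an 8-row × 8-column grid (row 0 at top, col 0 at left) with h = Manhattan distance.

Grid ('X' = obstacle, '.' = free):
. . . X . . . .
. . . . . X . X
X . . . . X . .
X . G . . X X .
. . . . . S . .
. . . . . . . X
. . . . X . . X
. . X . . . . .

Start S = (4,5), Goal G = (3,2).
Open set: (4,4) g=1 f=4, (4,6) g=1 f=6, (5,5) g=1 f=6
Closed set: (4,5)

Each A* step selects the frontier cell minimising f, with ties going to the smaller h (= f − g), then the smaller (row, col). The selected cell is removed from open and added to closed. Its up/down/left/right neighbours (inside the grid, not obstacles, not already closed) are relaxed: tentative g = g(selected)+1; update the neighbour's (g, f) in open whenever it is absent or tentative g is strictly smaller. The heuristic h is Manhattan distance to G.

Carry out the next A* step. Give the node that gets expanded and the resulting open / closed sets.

step 1: expand (4,4) (f=4, h=3) → closed; open now [(3,4) g=2 f=4, (4,3) g=2 f=4, (4,6) g=1 f=6, (5,4) g=2 f=6, (5,5) g=1 f=6]

expanded=(4,4); open=[(3,4) g=2 f=4, (4,3) g=2 f=4, (4,6) g=1 f=6, (5,4) g=2 f=6, (5,5) g=1 f=6]; closed=[(4,4), (4,5)]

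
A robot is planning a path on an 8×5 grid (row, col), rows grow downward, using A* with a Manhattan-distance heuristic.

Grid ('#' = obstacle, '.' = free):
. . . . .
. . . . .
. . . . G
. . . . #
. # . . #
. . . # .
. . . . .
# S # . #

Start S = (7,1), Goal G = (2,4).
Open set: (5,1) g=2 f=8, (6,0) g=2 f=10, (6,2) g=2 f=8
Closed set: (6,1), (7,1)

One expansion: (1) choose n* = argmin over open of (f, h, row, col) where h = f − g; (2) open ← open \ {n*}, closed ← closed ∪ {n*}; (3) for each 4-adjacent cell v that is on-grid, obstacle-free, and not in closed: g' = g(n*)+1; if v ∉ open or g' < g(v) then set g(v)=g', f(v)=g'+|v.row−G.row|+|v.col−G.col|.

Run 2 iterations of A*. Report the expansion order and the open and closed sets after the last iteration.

order=[(5,1) → (5,2)]; open=[(4,2) g=4 f=8, (5,0) g=3 f=10, (6,0) g=2 f=10, (6,2) g=2 f=8]; closed=[(5,1), (5,2), (6,1), (7,1)]

step 1: expand (5,1) (f=8, h=6) → closed; open now [(5,0) g=3 f=10, (5,2) g=3 f=8, (6,0) g=2 f=10, (6,2) g=2 f=8]
step 2: expand (5,2) (f=8, h=5) → closed; open now [(4,2) g=4 f=8, (5,0) g=3 f=10, (6,0) g=2 f=10, (6,2) g=2 f=8]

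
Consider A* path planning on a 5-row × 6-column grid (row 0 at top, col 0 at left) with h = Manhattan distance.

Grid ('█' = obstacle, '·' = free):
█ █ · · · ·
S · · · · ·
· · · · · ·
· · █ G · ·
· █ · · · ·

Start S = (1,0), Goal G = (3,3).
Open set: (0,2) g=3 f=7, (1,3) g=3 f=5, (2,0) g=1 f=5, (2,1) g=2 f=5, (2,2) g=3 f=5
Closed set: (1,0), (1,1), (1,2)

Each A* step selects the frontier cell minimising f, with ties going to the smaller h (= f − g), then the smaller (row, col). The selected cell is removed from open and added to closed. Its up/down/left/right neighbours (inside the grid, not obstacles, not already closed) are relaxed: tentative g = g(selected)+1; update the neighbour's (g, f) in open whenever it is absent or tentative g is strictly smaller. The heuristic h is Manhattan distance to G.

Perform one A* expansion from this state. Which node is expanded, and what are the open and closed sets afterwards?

expanded=(1,3); open=[(0,2) g=3 f=7, (0,3) g=4 f=7, (1,4) g=4 f=7, (2,0) g=1 f=5, (2,1) g=2 f=5, (2,2) g=3 f=5, (2,3) g=4 f=5]; closed=[(1,0), (1,1), (1,2), (1,3)]

step 1: expand (1,3) (f=5, h=2) → closed; open now [(0,2) g=3 f=7, (0,3) g=4 f=7, (1,4) g=4 f=7, (2,0) g=1 f=5, (2,1) g=2 f=5, (2,2) g=3 f=5, (2,3) g=4 f=5]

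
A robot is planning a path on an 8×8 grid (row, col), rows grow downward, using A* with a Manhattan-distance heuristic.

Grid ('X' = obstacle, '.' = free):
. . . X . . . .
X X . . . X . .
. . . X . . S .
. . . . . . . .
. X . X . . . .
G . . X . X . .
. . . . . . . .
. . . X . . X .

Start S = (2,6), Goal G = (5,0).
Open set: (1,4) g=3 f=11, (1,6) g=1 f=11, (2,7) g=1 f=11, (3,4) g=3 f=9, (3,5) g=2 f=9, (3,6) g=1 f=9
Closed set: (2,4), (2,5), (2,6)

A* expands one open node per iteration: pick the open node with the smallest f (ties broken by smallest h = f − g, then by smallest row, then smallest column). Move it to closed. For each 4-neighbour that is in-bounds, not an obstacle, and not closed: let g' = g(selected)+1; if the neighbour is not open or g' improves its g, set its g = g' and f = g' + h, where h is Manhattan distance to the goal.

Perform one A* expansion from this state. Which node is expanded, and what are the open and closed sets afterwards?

step 1: expand (3,4) (f=9, h=6) → closed; open now [(1,4) g=3 f=11, (1,6) g=1 f=11, (2,7) g=1 f=11, (3,3) g=4 f=9, (3,5) g=2 f=9, (3,6) g=1 f=9, (4,4) g=4 f=9]

expanded=(3,4); open=[(1,4) g=3 f=11, (1,6) g=1 f=11, (2,7) g=1 f=11, (3,3) g=4 f=9, (3,5) g=2 f=9, (3,6) g=1 f=9, (4,4) g=4 f=9]; closed=[(2,4), (2,5), (2,6), (3,4)]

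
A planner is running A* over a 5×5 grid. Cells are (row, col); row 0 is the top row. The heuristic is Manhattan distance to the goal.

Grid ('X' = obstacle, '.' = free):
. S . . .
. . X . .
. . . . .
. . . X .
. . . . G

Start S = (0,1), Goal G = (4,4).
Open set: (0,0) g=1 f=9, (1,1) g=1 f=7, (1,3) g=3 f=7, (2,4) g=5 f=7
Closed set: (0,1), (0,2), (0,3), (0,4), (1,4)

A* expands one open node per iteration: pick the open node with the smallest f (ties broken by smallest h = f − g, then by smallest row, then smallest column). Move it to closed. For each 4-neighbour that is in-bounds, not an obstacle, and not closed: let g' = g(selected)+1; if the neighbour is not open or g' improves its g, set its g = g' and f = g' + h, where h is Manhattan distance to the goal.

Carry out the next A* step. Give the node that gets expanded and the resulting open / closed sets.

expanded=(2,4); open=[(0,0) g=1 f=9, (1,1) g=1 f=7, (1,3) g=3 f=7, (2,3) g=6 f=9, (3,4) g=6 f=7]; closed=[(0,1), (0,2), (0,3), (0,4), (1,4), (2,4)]

step 1: expand (2,4) (f=7, h=2) → closed; open now [(0,0) g=1 f=9, (1,1) g=1 f=7, (1,3) g=3 f=7, (2,3) g=6 f=9, (3,4) g=6 f=7]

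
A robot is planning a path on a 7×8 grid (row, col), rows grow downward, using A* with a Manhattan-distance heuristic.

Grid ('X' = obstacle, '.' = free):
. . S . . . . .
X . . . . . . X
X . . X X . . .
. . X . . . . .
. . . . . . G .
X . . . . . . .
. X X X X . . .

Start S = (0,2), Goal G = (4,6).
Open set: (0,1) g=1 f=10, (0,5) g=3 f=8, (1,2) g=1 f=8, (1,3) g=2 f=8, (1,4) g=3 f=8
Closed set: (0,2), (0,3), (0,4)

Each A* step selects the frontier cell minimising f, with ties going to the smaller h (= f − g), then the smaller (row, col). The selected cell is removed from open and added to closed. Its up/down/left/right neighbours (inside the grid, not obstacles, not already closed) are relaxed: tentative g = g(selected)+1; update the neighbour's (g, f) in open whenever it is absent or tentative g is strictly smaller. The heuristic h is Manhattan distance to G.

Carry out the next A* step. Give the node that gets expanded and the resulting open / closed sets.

step 1: expand (0,5) (f=8, h=5) → closed; open now [(0,1) g=1 f=10, (0,6) g=4 f=8, (1,2) g=1 f=8, (1,3) g=2 f=8, (1,4) g=3 f=8, (1,5) g=4 f=8]

expanded=(0,5); open=[(0,1) g=1 f=10, (0,6) g=4 f=8, (1,2) g=1 f=8, (1,3) g=2 f=8, (1,4) g=3 f=8, (1,5) g=4 f=8]; closed=[(0,2), (0,3), (0,4), (0,5)]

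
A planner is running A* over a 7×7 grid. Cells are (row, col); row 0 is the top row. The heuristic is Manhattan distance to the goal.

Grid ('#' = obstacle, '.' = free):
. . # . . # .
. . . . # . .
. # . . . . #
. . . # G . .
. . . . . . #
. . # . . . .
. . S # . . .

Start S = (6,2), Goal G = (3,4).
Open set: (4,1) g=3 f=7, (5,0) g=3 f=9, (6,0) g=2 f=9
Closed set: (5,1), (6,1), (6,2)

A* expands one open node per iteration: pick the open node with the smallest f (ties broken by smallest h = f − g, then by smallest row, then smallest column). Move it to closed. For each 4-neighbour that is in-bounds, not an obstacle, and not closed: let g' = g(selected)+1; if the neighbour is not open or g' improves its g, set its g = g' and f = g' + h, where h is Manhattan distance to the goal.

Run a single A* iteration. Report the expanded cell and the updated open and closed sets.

step 1: expand (4,1) (f=7, h=4) → closed; open now [(3,1) g=4 f=7, (4,0) g=4 f=9, (4,2) g=4 f=7, (5,0) g=3 f=9, (6,0) g=2 f=9]

expanded=(4,1); open=[(3,1) g=4 f=7, (4,0) g=4 f=9, (4,2) g=4 f=7, (5,0) g=3 f=9, (6,0) g=2 f=9]; closed=[(4,1), (5,1), (6,1), (6,2)]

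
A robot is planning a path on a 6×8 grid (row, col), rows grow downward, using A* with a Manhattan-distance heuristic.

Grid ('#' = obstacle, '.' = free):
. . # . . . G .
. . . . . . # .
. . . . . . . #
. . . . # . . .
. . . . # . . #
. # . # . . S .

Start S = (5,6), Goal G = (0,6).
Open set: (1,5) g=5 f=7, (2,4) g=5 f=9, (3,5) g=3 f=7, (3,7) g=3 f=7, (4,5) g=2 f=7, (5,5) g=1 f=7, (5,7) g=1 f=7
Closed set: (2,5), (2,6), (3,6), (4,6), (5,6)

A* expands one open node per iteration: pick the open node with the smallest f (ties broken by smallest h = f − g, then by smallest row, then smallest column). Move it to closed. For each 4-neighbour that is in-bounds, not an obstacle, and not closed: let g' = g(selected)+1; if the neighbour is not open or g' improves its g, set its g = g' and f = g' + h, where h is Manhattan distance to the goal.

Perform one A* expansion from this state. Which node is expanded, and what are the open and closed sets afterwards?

step 1: expand (1,5) (f=7, h=2) → closed; open now [(0,5) g=6 f=7, (1,4) g=6 f=9, (2,4) g=5 f=9, (3,5) g=3 f=7, (3,7) g=3 f=7, (4,5) g=2 f=7, (5,5) g=1 f=7, (5,7) g=1 f=7]

expanded=(1,5); open=[(0,5) g=6 f=7, (1,4) g=6 f=9, (2,4) g=5 f=9, (3,5) g=3 f=7, (3,7) g=3 f=7, (4,5) g=2 f=7, (5,5) g=1 f=7, (5,7) g=1 f=7]; closed=[(1,5), (2,5), (2,6), (3,6), (4,6), (5,6)]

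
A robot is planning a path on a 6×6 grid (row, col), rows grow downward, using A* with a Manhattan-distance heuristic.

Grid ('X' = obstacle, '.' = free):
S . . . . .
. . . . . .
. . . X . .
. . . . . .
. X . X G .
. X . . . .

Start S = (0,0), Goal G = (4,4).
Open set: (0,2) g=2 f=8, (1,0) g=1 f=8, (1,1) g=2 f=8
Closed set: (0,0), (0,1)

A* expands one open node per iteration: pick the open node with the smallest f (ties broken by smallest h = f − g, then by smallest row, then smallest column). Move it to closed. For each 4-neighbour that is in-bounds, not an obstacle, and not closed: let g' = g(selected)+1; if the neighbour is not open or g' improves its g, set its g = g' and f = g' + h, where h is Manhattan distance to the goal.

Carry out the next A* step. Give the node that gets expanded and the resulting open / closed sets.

expanded=(0,2); open=[(0,3) g=3 f=8, (1,0) g=1 f=8, (1,1) g=2 f=8, (1,2) g=3 f=8]; closed=[(0,0), (0,1), (0,2)]

step 1: expand (0,2) (f=8, h=6) → closed; open now [(0,3) g=3 f=8, (1,0) g=1 f=8, (1,1) g=2 f=8, (1,2) g=3 f=8]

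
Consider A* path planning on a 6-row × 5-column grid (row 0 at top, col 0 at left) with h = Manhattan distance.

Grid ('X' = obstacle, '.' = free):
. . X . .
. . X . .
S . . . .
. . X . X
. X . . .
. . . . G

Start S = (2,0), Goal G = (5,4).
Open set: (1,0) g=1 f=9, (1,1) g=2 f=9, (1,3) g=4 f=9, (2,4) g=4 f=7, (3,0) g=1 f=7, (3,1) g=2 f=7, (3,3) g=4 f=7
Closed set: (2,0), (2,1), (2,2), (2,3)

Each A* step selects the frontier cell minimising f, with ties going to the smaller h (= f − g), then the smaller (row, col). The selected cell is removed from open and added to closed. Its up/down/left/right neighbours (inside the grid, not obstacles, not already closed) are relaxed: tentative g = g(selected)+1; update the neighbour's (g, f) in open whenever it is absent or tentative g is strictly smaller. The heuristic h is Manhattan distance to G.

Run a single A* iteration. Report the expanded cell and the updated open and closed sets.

step 1: expand (2,4) (f=7, h=3) → closed; open now [(1,0) g=1 f=9, (1,1) g=2 f=9, (1,3) g=4 f=9, (1,4) g=5 f=9, (3,0) g=1 f=7, (3,1) g=2 f=7, (3,3) g=4 f=7]

expanded=(2,4); open=[(1,0) g=1 f=9, (1,1) g=2 f=9, (1,3) g=4 f=9, (1,4) g=5 f=9, (3,0) g=1 f=7, (3,1) g=2 f=7, (3,3) g=4 f=7]; closed=[(2,0), (2,1), (2,2), (2,3), (2,4)]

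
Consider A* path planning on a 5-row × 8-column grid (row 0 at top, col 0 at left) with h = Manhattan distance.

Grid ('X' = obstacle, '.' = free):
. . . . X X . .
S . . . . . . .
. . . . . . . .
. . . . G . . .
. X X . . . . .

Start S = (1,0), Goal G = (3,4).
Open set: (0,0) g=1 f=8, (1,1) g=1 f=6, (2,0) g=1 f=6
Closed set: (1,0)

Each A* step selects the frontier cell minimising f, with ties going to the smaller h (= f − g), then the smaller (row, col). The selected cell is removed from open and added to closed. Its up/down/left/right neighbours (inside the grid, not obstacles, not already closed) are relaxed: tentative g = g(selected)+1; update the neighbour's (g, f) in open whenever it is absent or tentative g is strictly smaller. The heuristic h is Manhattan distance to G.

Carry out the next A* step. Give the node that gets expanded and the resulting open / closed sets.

expanded=(1,1); open=[(0,0) g=1 f=8, (0,1) g=2 f=8, (1,2) g=2 f=6, (2,0) g=1 f=6, (2,1) g=2 f=6]; closed=[(1,0), (1,1)]

step 1: expand (1,1) (f=6, h=5) → closed; open now [(0,0) g=1 f=8, (0,1) g=2 f=8, (1,2) g=2 f=6, (2,0) g=1 f=6, (2,1) g=2 f=6]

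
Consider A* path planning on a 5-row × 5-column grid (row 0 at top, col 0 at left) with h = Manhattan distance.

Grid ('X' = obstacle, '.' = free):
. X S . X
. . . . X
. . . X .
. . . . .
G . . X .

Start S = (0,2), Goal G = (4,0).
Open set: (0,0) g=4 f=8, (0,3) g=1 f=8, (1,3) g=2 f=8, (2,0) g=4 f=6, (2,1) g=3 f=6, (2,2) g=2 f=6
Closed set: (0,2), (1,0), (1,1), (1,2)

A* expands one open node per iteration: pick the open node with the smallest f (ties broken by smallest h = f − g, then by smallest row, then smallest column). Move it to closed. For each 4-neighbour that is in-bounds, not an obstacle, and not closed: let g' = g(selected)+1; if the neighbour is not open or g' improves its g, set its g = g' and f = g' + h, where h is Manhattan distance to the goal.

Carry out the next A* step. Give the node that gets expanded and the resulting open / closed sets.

step 1: expand (2,0) (f=6, h=2) → closed; open now [(0,0) g=4 f=8, (0,3) g=1 f=8, (1,3) g=2 f=8, (2,1) g=3 f=6, (2,2) g=2 f=6, (3,0) g=5 f=6]

expanded=(2,0); open=[(0,0) g=4 f=8, (0,3) g=1 f=8, (1,3) g=2 f=8, (2,1) g=3 f=6, (2,2) g=2 f=6, (3,0) g=5 f=6]; closed=[(0,2), (1,0), (1,1), (1,2), (2,0)]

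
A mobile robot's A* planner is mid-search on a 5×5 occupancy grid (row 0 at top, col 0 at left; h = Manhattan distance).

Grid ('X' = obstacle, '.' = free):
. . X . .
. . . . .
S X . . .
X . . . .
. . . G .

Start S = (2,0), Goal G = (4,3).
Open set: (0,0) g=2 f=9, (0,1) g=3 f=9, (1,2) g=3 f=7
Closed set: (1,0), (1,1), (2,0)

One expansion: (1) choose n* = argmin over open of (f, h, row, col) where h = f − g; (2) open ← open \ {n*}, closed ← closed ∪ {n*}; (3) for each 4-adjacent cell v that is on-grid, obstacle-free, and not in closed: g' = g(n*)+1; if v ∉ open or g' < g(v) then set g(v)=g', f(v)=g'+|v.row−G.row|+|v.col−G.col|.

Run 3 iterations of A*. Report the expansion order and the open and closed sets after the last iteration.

step 1: expand (1,2) (f=7, h=4) → closed; open now [(0,0) g=2 f=9, (0,1) g=3 f=9, (1,3) g=4 f=7, (2,2) g=4 f=7]
step 2: expand (1,3) (f=7, h=3) → closed; open now [(0,0) g=2 f=9, (0,1) g=3 f=9, (0,3) g=5 f=9, (1,4) g=5 f=9, (2,2) g=4 f=7, (2,3) g=5 f=7]
step 3: expand (2,3) (f=7, h=2) → closed; open now [(0,0) g=2 f=9, (0,1) g=3 f=9, (0,3) g=5 f=9, (1,4) g=5 f=9, (2,2) g=4 f=7, (2,4) g=6 f=9, (3,3) g=6 f=7]

order=[(1,2) → (1,3) → (2,3)]; open=[(0,0) g=2 f=9, (0,1) g=3 f=9, (0,3) g=5 f=9, (1,4) g=5 f=9, (2,2) g=4 f=7, (2,4) g=6 f=9, (3,3) g=6 f=7]; closed=[(1,0), (1,1), (1,2), (1,3), (2,0), (2,3)]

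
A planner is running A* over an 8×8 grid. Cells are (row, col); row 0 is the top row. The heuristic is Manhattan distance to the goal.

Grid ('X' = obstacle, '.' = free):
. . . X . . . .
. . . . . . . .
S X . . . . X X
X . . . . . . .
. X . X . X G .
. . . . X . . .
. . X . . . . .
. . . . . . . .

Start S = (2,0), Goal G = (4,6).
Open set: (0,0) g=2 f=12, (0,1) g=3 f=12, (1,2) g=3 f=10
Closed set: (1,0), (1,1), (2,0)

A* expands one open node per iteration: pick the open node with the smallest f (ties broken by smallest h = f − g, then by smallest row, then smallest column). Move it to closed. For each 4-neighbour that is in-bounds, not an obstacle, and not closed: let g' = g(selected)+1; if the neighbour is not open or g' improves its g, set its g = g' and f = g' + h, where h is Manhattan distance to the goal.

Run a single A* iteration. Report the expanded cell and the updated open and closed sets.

step 1: expand (1,2) (f=10, h=7) → closed; open now [(0,0) g=2 f=12, (0,1) g=3 f=12, (0,2) g=4 f=12, (1,3) g=4 f=10, (2,2) g=4 f=10]

expanded=(1,2); open=[(0,0) g=2 f=12, (0,1) g=3 f=12, (0,2) g=4 f=12, (1,3) g=4 f=10, (2,2) g=4 f=10]; closed=[(1,0), (1,1), (1,2), (2,0)]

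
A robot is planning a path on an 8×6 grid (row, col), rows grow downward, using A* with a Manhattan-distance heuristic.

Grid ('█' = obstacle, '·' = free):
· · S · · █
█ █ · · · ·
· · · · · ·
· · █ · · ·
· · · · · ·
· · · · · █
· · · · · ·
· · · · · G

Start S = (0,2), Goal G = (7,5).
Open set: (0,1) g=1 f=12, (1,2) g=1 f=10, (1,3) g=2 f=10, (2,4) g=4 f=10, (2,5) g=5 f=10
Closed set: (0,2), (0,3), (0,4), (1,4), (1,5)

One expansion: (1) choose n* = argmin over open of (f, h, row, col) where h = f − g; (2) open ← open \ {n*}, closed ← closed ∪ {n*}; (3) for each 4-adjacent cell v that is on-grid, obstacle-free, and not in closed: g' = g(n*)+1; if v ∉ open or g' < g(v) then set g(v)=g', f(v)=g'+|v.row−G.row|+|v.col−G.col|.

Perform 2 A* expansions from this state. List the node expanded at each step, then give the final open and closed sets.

step 1: expand (2,5) (f=10, h=5) → closed; open now [(0,1) g=1 f=12, (1,2) g=1 f=10, (1,3) g=2 f=10, (2,4) g=4 f=10, (3,5) g=6 f=10]
step 2: expand (3,5) (f=10, h=4) → closed; open now [(0,1) g=1 f=12, (1,2) g=1 f=10, (1,3) g=2 f=10, (2,4) g=4 f=10, (3,4) g=7 f=12, (4,5) g=7 f=10]

order=[(2,5) → (3,5)]; open=[(0,1) g=1 f=12, (1,2) g=1 f=10, (1,3) g=2 f=10, (2,4) g=4 f=10, (3,4) g=7 f=12, (4,5) g=7 f=10]; closed=[(0,2), (0,3), (0,4), (1,4), (1,5), (2,5), (3,5)]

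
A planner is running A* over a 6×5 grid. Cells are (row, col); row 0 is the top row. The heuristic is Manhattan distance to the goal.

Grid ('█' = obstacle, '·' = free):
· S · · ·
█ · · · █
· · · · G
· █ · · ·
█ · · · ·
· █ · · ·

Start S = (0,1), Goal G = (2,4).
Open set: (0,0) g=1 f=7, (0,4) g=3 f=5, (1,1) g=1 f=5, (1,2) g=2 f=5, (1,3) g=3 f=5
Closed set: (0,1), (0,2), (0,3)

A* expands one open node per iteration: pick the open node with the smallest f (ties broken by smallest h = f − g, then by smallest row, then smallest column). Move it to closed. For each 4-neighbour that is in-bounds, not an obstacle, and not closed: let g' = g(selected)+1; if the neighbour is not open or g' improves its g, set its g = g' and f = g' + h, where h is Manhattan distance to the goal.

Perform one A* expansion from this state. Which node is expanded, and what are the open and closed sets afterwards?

expanded=(0,4); open=[(0,0) g=1 f=7, (1,1) g=1 f=5, (1,2) g=2 f=5, (1,3) g=3 f=5]; closed=[(0,1), (0,2), (0,3), (0,4)]

step 1: expand (0,4) (f=5, h=2) → closed; open now [(0,0) g=1 f=7, (1,1) g=1 f=5, (1,2) g=2 f=5, (1,3) g=3 f=5]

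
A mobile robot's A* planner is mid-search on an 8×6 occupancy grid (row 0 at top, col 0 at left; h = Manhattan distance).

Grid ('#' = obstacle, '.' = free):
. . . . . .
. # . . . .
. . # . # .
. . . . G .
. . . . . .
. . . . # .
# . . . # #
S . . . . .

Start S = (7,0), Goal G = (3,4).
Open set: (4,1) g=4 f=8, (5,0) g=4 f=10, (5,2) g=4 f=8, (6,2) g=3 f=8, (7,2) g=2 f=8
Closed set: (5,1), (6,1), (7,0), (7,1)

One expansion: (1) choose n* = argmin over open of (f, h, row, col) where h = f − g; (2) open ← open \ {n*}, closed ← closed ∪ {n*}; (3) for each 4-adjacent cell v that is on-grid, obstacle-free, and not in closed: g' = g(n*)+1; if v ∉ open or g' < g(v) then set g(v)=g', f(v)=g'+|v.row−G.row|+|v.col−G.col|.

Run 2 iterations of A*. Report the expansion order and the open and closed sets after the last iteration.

order=[(4,1) → (3,1)]; open=[(2,1) g=6 f=10, (3,0) g=6 f=10, (3,2) g=6 f=8, (4,0) g=5 f=10, (4,2) g=5 f=8, (5,0) g=4 f=10, (5,2) g=4 f=8, (6,2) g=3 f=8, (7,2) g=2 f=8]; closed=[(3,1), (4,1), (5,1), (6,1), (7,0), (7,1)]

step 1: expand (4,1) (f=8, h=4) → closed; open now [(3,1) g=5 f=8, (4,0) g=5 f=10, (4,2) g=5 f=8, (5,0) g=4 f=10, (5,2) g=4 f=8, (6,2) g=3 f=8, (7,2) g=2 f=8]
step 2: expand (3,1) (f=8, h=3) → closed; open now [(2,1) g=6 f=10, (3,0) g=6 f=10, (3,2) g=6 f=8, (4,0) g=5 f=10, (4,2) g=5 f=8, (5,0) g=4 f=10, (5,2) g=4 f=8, (6,2) g=3 f=8, (7,2) g=2 f=8]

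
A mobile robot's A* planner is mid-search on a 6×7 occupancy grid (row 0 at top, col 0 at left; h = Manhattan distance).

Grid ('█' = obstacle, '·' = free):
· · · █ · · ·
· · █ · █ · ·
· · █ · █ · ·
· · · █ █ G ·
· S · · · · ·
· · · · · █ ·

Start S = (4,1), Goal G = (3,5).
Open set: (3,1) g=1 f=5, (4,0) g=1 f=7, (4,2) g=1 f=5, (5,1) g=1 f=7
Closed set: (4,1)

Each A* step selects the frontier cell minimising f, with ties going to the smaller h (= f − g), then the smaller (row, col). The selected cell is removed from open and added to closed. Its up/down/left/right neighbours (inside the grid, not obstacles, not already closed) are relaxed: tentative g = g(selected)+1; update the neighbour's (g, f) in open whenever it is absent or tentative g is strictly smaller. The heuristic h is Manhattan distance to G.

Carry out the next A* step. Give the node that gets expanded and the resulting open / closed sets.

expanded=(3,1); open=[(2,1) g=2 f=7, (3,0) g=2 f=7, (3,2) g=2 f=5, (4,0) g=1 f=7, (4,2) g=1 f=5, (5,1) g=1 f=7]; closed=[(3,1), (4,1)]

step 1: expand (3,1) (f=5, h=4) → closed; open now [(2,1) g=2 f=7, (3,0) g=2 f=7, (3,2) g=2 f=5, (4,0) g=1 f=7, (4,2) g=1 f=5, (5,1) g=1 f=7]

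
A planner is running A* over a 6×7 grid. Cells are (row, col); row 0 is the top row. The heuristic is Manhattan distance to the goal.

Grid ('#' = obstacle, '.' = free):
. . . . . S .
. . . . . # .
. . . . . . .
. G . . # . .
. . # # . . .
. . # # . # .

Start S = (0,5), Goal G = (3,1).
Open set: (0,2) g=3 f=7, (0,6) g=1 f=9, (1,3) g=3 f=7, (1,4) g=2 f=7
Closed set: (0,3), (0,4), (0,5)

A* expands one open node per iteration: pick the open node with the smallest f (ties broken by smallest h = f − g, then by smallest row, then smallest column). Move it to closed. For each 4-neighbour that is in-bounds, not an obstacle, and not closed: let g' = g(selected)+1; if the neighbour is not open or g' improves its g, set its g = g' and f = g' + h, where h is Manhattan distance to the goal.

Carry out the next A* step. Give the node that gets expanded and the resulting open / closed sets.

step 1: expand (0,2) (f=7, h=4) → closed; open now [(0,1) g=4 f=7, (0,6) g=1 f=9, (1,2) g=4 f=7, (1,3) g=3 f=7, (1,4) g=2 f=7]

expanded=(0,2); open=[(0,1) g=4 f=7, (0,6) g=1 f=9, (1,2) g=4 f=7, (1,3) g=3 f=7, (1,4) g=2 f=7]; closed=[(0,2), (0,3), (0,4), (0,5)]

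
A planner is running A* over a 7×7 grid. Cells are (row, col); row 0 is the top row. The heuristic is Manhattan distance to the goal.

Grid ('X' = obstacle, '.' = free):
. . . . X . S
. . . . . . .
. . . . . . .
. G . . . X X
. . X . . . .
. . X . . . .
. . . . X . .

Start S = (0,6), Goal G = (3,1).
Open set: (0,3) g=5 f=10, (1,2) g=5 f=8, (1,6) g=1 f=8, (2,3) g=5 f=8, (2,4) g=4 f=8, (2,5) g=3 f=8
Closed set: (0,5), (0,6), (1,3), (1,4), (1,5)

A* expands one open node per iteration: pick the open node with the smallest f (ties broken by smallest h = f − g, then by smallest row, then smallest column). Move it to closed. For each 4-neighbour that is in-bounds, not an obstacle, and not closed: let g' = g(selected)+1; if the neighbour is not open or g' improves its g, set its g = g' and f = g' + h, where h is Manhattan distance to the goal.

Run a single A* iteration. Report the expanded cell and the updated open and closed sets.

expanded=(1,2); open=[(0,2) g=6 f=10, (0,3) g=5 f=10, (1,1) g=6 f=8, (1,6) g=1 f=8, (2,2) g=6 f=8, (2,3) g=5 f=8, (2,4) g=4 f=8, (2,5) g=3 f=8]; closed=[(0,5), (0,6), (1,2), (1,3), (1,4), (1,5)]

step 1: expand (1,2) (f=8, h=3) → closed; open now [(0,2) g=6 f=10, (0,3) g=5 f=10, (1,1) g=6 f=8, (1,6) g=1 f=8, (2,2) g=6 f=8, (2,3) g=5 f=8, (2,4) g=4 f=8, (2,5) g=3 f=8]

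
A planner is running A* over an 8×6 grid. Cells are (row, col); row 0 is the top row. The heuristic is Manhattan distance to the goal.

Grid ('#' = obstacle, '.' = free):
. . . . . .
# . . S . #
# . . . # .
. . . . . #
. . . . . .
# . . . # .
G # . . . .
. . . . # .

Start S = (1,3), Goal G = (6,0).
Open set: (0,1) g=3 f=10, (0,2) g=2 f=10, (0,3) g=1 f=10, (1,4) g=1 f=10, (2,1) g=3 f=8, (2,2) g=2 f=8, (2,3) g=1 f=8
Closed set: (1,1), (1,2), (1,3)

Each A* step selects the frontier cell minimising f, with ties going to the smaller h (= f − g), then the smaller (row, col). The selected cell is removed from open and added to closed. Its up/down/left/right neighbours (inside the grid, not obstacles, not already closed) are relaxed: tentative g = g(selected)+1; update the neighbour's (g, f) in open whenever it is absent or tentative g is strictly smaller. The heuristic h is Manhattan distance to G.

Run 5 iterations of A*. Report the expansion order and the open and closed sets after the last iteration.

order=[(2,1) → (3,1) → (3,0) → (4,0) → (4,1)]; open=[(0,1) g=3 f=10, (0,2) g=2 f=10, (0,3) g=1 f=10, (1,4) g=1 f=10, (2,2) g=2 f=8, (2,3) g=1 f=8, (3,2) g=5 f=10, (4,2) g=6 f=10, (5,1) g=6 f=8]; closed=[(1,1), (1,2), (1,3), (2,1), (3,0), (3,1), (4,0), (4,1)]

step 1: expand (2,1) (f=8, h=5) → closed; open now [(0,1) g=3 f=10, (0,2) g=2 f=10, (0,3) g=1 f=10, (1,4) g=1 f=10, (2,2) g=2 f=8, (2,3) g=1 f=8, (3,1) g=4 f=8]
step 2: expand (3,1) (f=8, h=4) → closed; open now [(0,1) g=3 f=10, (0,2) g=2 f=10, (0,3) g=1 f=10, (1,4) g=1 f=10, (2,2) g=2 f=8, (2,3) g=1 f=8, (3,0) g=5 f=8, (3,2) g=5 f=10, (4,1) g=5 f=8]
step 3: expand (3,0) (f=8, h=3) → closed; open now [(0,1) g=3 f=10, (0,2) g=2 f=10, (0,3) g=1 f=10, (1,4) g=1 f=10, (2,2) g=2 f=8, (2,3) g=1 f=8, (3,2) g=5 f=10, (4,0) g=6 f=8, (4,1) g=5 f=8]
step 4: expand (4,0) (f=8, h=2) → closed; open now [(0,1) g=3 f=10, (0,2) g=2 f=10, (0,3) g=1 f=10, (1,4) g=1 f=10, (2,2) g=2 f=8, (2,3) g=1 f=8, (3,2) g=5 f=10, (4,1) g=5 f=8]
step 5: expand (4,1) (f=8, h=3) → closed; open now [(0,1) g=3 f=10, (0,2) g=2 f=10, (0,3) g=1 f=10, (1,4) g=1 f=10, (2,2) g=2 f=8, (2,3) g=1 f=8, (3,2) g=5 f=10, (4,2) g=6 f=10, (5,1) g=6 f=8]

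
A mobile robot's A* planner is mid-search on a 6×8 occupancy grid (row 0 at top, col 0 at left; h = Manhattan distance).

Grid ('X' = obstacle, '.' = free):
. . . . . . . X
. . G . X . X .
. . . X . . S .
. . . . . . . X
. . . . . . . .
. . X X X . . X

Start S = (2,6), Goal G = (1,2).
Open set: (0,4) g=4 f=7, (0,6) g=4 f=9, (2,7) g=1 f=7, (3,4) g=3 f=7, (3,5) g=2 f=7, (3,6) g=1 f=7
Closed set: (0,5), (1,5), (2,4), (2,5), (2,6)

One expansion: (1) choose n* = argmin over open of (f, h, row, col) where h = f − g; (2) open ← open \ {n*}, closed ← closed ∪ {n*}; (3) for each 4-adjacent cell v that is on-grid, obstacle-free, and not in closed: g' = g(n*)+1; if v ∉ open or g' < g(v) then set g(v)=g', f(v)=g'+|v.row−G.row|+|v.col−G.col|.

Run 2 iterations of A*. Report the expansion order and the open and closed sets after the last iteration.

order=[(0,4) → (0,3)]; open=[(0,2) g=6 f=7, (0,6) g=4 f=9, (1,3) g=6 f=7, (2,7) g=1 f=7, (3,4) g=3 f=7, (3,5) g=2 f=7, (3,6) g=1 f=7]; closed=[(0,3), (0,4), (0,5), (1,5), (2,4), (2,5), (2,6)]

step 1: expand (0,4) (f=7, h=3) → closed; open now [(0,3) g=5 f=7, (0,6) g=4 f=9, (2,7) g=1 f=7, (3,4) g=3 f=7, (3,5) g=2 f=7, (3,6) g=1 f=7]
step 2: expand (0,3) (f=7, h=2) → closed; open now [(0,2) g=6 f=7, (0,6) g=4 f=9, (1,3) g=6 f=7, (2,7) g=1 f=7, (3,4) g=3 f=7, (3,5) g=2 f=7, (3,6) g=1 f=7]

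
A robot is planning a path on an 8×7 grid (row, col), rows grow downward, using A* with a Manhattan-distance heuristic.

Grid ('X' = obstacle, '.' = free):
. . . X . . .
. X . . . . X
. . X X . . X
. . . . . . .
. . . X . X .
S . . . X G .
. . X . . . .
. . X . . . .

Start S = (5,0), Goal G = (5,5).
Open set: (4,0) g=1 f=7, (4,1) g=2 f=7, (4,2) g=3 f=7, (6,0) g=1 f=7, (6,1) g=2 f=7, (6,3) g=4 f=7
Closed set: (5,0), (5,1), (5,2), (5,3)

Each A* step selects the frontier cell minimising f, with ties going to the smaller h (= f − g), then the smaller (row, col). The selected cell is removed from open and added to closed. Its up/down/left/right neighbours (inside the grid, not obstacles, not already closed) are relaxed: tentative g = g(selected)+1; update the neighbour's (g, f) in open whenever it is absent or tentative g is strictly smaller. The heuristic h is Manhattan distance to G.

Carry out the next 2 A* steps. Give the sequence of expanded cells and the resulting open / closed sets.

order=[(6,3) → (6,4)]; open=[(4,0) g=1 f=7, (4,1) g=2 f=7, (4,2) g=3 f=7, (6,0) g=1 f=7, (6,1) g=2 f=7, (6,5) g=6 f=7, (7,3) g=5 f=9, (7,4) g=6 f=9]; closed=[(5,0), (5,1), (5,2), (5,3), (6,3), (6,4)]

step 1: expand (6,3) (f=7, h=3) → closed; open now [(4,0) g=1 f=7, (4,1) g=2 f=7, (4,2) g=3 f=7, (6,0) g=1 f=7, (6,1) g=2 f=7, (6,4) g=5 f=7, (7,3) g=5 f=9]
step 2: expand (6,4) (f=7, h=2) → closed; open now [(4,0) g=1 f=7, (4,1) g=2 f=7, (4,2) g=3 f=7, (6,0) g=1 f=7, (6,1) g=2 f=7, (6,5) g=6 f=7, (7,3) g=5 f=9, (7,4) g=6 f=9]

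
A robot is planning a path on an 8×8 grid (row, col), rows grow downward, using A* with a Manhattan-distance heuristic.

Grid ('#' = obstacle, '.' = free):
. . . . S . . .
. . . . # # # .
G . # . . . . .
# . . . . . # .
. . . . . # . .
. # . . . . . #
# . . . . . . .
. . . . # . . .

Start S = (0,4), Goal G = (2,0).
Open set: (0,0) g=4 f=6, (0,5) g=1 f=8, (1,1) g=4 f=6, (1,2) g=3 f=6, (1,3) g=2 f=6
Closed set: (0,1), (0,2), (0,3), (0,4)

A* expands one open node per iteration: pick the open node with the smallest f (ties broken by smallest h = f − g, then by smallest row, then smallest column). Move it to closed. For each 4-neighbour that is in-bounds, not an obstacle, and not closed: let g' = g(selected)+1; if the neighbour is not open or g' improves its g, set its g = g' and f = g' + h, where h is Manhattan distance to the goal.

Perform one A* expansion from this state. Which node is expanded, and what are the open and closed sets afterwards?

expanded=(0,0); open=[(0,5) g=1 f=8, (1,0) g=5 f=6, (1,1) g=4 f=6, (1,2) g=3 f=6, (1,3) g=2 f=6]; closed=[(0,0), (0,1), (0,2), (0,3), (0,4)]

step 1: expand (0,0) (f=6, h=2) → closed; open now [(0,5) g=1 f=8, (1,0) g=5 f=6, (1,1) g=4 f=6, (1,2) g=3 f=6, (1,3) g=2 f=6]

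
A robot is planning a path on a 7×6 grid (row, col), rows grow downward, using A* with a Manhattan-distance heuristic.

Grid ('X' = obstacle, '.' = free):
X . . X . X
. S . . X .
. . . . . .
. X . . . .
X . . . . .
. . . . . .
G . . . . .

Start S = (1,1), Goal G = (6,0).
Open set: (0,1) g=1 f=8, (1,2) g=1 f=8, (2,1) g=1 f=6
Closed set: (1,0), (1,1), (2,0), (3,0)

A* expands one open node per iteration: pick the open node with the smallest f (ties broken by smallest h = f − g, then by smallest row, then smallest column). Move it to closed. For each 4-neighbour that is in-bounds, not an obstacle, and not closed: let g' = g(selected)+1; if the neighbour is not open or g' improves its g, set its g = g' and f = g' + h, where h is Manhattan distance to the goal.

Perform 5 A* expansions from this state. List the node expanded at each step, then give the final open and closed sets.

order=[(2,1) → (2,2) → (3,2) → (4,2) → (4,1)]; open=[(0,1) g=1 f=8, (1,2) g=1 f=8, (2,3) g=3 f=10, (3,3) g=4 f=10, (4,3) g=5 f=10, (5,1) g=6 f=8, (5,2) g=5 f=8]; closed=[(1,0), (1,1), (2,0), (2,1), (2,2), (3,0), (3,2), (4,1), (4,2)]

step 1: expand (2,1) (f=6, h=5) → closed; open now [(0,1) g=1 f=8, (1,2) g=1 f=8, (2,2) g=2 f=8]
step 2: expand (2,2) (f=8, h=6) → closed; open now [(0,1) g=1 f=8, (1,2) g=1 f=8, (2,3) g=3 f=10, (3,2) g=3 f=8]
step 3: expand (3,2) (f=8, h=5) → closed; open now [(0,1) g=1 f=8, (1,2) g=1 f=8, (2,3) g=3 f=10, (3,3) g=4 f=10, (4,2) g=4 f=8]
step 4: expand (4,2) (f=8, h=4) → closed; open now [(0,1) g=1 f=8, (1,2) g=1 f=8, (2,3) g=3 f=10, (3,3) g=4 f=10, (4,1) g=5 f=8, (4,3) g=5 f=10, (5,2) g=5 f=8]
step 5: expand (4,1) (f=8, h=3) → closed; open now [(0,1) g=1 f=8, (1,2) g=1 f=8, (2,3) g=3 f=10, (3,3) g=4 f=10, (4,3) g=5 f=10, (5,1) g=6 f=8, (5,2) g=5 f=8]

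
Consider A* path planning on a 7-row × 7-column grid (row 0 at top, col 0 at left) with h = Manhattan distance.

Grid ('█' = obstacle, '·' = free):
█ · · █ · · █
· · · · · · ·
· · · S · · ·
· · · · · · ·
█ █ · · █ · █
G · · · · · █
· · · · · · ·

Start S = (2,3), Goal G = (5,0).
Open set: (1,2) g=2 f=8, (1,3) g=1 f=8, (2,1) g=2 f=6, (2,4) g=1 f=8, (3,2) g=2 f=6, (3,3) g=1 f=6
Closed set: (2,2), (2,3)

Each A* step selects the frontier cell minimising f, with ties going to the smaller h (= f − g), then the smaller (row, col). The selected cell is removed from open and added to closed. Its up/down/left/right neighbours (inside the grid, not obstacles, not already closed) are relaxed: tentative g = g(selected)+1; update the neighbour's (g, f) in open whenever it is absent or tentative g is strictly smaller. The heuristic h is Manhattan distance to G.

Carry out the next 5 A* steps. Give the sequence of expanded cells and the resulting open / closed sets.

order=[(2,1) → (2,0) → (3,0) → (3,1) → (3,2)]; open=[(1,0) g=4 f=8, (1,1) g=3 f=8, (1,2) g=2 f=8, (1,3) g=1 f=8, (2,4) g=1 f=8, (3,3) g=1 f=6, (4,2) g=3 f=6]; closed=[(2,0), (2,1), (2,2), (2,3), (3,0), (3,1), (3,2)]

step 1: expand (2,1) (f=6, h=4) → closed; open now [(1,1) g=3 f=8, (1,2) g=2 f=8, (1,3) g=1 f=8, (2,0) g=3 f=6, (2,4) g=1 f=8, (3,1) g=3 f=6, (3,2) g=2 f=6, (3,3) g=1 f=6]
step 2: expand (2,0) (f=6, h=3) → closed; open now [(1,0) g=4 f=8, (1,1) g=3 f=8, (1,2) g=2 f=8, (1,3) g=1 f=8, (2,4) g=1 f=8, (3,0) g=4 f=6, (3,1) g=3 f=6, (3,2) g=2 f=6, (3,3) g=1 f=6]
step 3: expand (3,0) (f=6, h=2) → closed; open now [(1,0) g=4 f=8, (1,1) g=3 f=8, (1,2) g=2 f=8, (1,3) g=1 f=8, (2,4) g=1 f=8, (3,1) g=3 f=6, (3,2) g=2 f=6, (3,3) g=1 f=6]
step 4: expand (3,1) (f=6, h=3) → closed; open now [(1,0) g=4 f=8, (1,1) g=3 f=8, (1,2) g=2 f=8, (1,3) g=1 f=8, (2,4) g=1 f=8, (3,2) g=2 f=6, (3,3) g=1 f=6]
step 5: expand (3,2) (f=6, h=4) → closed; open now [(1,0) g=4 f=8, (1,1) g=3 f=8, (1,2) g=2 f=8, (1,3) g=1 f=8, (2,4) g=1 f=8, (3,3) g=1 f=6, (4,2) g=3 f=6]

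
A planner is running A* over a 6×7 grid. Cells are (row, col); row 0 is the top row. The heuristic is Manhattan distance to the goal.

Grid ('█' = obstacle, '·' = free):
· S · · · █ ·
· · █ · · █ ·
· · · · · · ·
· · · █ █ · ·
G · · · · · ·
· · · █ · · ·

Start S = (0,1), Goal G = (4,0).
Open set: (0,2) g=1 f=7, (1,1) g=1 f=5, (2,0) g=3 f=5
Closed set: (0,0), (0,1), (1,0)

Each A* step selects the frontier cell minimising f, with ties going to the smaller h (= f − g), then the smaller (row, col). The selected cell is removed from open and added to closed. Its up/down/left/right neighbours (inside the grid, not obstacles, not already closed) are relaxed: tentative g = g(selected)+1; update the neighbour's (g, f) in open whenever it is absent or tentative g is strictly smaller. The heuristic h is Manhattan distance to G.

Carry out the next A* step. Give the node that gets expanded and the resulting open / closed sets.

step 1: expand (2,0) (f=5, h=2) → closed; open now [(0,2) g=1 f=7, (1,1) g=1 f=5, (2,1) g=4 f=7, (3,0) g=4 f=5]

expanded=(2,0); open=[(0,2) g=1 f=7, (1,1) g=1 f=5, (2,1) g=4 f=7, (3,0) g=4 f=5]; closed=[(0,0), (0,1), (1,0), (2,0)]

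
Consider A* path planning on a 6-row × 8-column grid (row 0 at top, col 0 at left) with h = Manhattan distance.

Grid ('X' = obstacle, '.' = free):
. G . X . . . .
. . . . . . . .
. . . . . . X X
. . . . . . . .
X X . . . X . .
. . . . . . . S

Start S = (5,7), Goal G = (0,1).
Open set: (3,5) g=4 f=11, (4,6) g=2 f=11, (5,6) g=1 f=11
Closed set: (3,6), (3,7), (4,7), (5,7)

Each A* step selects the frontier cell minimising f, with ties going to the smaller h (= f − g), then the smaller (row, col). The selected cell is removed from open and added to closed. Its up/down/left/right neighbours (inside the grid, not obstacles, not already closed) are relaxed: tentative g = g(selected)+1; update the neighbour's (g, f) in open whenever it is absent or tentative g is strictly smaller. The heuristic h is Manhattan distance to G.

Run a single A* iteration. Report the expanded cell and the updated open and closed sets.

expanded=(3,5); open=[(2,5) g=5 f=11, (3,4) g=5 f=11, (4,6) g=2 f=11, (5,6) g=1 f=11]; closed=[(3,5), (3,6), (3,7), (4,7), (5,7)]

step 1: expand (3,5) (f=11, h=7) → closed; open now [(2,5) g=5 f=11, (3,4) g=5 f=11, (4,6) g=2 f=11, (5,6) g=1 f=11]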